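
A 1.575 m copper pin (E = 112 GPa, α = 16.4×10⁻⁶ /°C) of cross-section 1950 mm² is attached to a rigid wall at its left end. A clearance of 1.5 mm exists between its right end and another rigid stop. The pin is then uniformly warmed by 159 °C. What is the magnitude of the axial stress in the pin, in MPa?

Free thermal elongation = αΔT L = 16.4×10⁻⁶ × 159 × 1575 = 4.107 mm.
The gap closes (δ_free > 1.5 mm) and the wall then resists a further 4.107 − 1.5 = 2.607 mm of expansion.
Compatibility: PL/(AE) = 2.607 mm, so σ = P/A = E × (2.607/1575) = 185.4 MPa.

σ ≈ 185 MPa (compressive)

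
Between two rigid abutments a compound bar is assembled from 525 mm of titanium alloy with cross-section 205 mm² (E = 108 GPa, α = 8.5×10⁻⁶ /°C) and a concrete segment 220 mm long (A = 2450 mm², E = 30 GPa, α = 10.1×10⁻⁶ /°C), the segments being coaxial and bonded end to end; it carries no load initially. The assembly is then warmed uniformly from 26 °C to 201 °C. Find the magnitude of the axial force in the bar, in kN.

P ≈ 43.8 kN (compressive)

Free thermal expansion of the whole bar: Σ αᵢΔT Lᵢ = 8.5×10⁻⁶×175×525 + 10.1×10⁻⁶×175×220 = 1.17 mm.
The walls prevent any net length change, so an axial force P (same in every segment) develops. Compatibility: P · Σ Lᵢ/(AᵢEᵢ) = δ_free.
Σ Lᵢ/(AᵢEᵢ) = 525/(205×108×10³) + 220/(2450×30×10³) = 2.671×10⁻⁵ mm/N.
So P = 1.17 / 2.671×10⁻⁵ = 43.8 kN, compressive.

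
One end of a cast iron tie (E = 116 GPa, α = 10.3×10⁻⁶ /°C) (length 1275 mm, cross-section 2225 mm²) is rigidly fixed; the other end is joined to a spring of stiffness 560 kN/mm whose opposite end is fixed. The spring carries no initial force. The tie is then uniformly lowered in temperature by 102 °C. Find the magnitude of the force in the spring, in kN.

If the spring were absent the tie would shorten by αΔT L = 10.3×10⁻⁶ × 102 × 1275 = 1.34 mm.
Let P be the tensile force in the spring. The tie extends elastically by PL/(AE) and the spring stretches by P/k; together these equal δ_free.
So P = δ_free / [L/(AE) + 1/k] = 1.34 / [ 1275/(2225×116×10³) + 1/(560×10³) ].
P = 1.34 / 6.726×10⁻⁶ = 199200 N.

P ≈ 199 kN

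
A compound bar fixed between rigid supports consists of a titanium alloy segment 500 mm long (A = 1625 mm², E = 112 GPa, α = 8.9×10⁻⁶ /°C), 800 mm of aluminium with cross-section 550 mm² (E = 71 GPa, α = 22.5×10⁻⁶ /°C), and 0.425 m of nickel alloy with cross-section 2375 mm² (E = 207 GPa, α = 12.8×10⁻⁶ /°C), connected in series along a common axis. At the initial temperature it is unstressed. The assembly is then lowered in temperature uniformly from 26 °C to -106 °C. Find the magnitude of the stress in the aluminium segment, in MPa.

If the supports were absent, the total length change would be Σ αᵢΔT Lᵢ = 8.9×10⁻⁶×132×500 + 22.5×10⁻⁶×132×800 + 12.8×10⁻⁶×132×425 = 3.681 mm.
The rigid supports impose zero overall length change; the single axial force P common to all segments must satisfy P Σ Lᵢ/(AᵢEᵢ) = δ_free.
The series flexibility is Σ Lᵢ/(AᵢEᵢ) = 500/(1625×112×10³) + 800/(550×71×10³) + 425/(2375×207×10³) = 2.41×10⁻⁵ mm/N.
Hence P = δ_free / Σ(L/AE) = 3.681/2.41×10⁻⁵ = 152.8 kN (tensile).
σ_{aluminium} = P / A = 152800 / 550 = 277.8 MPa.

σ ≈ 278 MPa (tensile)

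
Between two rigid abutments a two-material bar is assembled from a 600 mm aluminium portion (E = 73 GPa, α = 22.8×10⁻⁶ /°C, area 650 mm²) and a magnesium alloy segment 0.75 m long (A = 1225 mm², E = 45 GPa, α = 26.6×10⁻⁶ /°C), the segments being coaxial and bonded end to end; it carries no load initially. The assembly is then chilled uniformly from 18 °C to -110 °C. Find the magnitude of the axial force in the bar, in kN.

If the supports were absent, the total length change would be Σ αᵢΔT Lᵢ = 22.8×10⁻⁶×128×600 + 26.6×10⁻⁶×128×750 = 4.305 mm.
The rigid supports impose zero overall length change; the single axial force P common to all segments must satisfy P Σ Lᵢ/(AᵢEᵢ) = δ_free.
The series flexibility is Σ Lᵢ/(AᵢEᵢ) = 600/(650×73×10³) + 750/(1225×45×10³) = 2.625×10⁻⁵ mm/N.
So P = 4.305 / 2.625×10⁻⁵ = 164 kN, tensile.

P ≈ 164 kN (tensile)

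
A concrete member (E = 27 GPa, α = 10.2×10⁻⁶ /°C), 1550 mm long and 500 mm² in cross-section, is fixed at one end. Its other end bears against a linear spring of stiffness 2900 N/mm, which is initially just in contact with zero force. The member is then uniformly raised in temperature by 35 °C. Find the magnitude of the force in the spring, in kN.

Free thermal expansion: δ_free = αΔT L = 10.2×10⁻⁶ × 35 × 1550 = 0.5533 mm.
With a force P in the spring, the elastic change of the member is PL/(AE) and that of the spring is P/k; compatibility requires their sum to equal δ_free.
So P = δ_free / [L/(AE) + 1/k] = 0.5533 / [ 1550/(500×27×10³) + 1/(2900) ].
P = 0.5533 / 0.0004596 = 1204 N.

P ≈ 1.2 kN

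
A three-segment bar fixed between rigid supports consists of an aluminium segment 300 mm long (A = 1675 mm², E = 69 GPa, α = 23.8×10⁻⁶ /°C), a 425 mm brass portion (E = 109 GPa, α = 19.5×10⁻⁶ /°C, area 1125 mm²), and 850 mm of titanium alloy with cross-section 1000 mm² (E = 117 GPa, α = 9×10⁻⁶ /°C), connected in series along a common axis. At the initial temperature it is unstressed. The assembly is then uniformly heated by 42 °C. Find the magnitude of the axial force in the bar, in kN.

Free thermal expansion of the whole bar: Σ αᵢΔT Lᵢ = 23.8×10⁻⁶×42×300 + 19.5×10⁻⁶×42×425 + 9×10⁻⁶×42×850 = 0.9693 mm.
Since the ends are fixed, an axial force P builds up, equal in every segment, with P · Σ Lᵢ/(AᵢEᵢ) = δ_free.
Σ Lᵢ/(AᵢEᵢ) = 300/(1675×69×10³) + 425/(1125×109×10³) + 850/(1000×117×10³) = 1.333×10⁻⁵ mm/N.
Hence P = δ_free / Σ(L/AE) = 0.9693/1.333×10⁻⁵ = 72.73 kN (compressive).

P ≈ 72.7 kN (compressive)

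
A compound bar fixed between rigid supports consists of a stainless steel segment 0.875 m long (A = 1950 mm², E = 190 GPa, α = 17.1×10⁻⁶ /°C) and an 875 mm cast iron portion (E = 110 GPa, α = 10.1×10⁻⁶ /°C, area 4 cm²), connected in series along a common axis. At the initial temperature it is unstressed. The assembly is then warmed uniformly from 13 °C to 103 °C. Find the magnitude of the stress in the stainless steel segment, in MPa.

Free thermal expansion of the whole bar: Σ αᵢΔT Lᵢ = 17.1×10⁻⁶×90×875 + 10.1×10⁻⁶×90×875 = 2.142 mm.
The rigid supports impose zero overall length change; the single axial force P common to all segments must satisfy P Σ Lᵢ/(AᵢEᵢ) = δ_free.
Σ Lᵢ/(AᵢEᵢ) = 875/(1950×190×10³) + 875/(400×110×10³) = 2.225×10⁻⁵ mm/N.
Hence P = δ_free / Σ(L/AE) = 2.142/2.225×10⁻⁵ = 96.28 kN (compressive).
σ_{stainless steel} = P / A = 96280 / 1950 = 49.37 MPa.

σ ≈ 49.4 MPa (compressive)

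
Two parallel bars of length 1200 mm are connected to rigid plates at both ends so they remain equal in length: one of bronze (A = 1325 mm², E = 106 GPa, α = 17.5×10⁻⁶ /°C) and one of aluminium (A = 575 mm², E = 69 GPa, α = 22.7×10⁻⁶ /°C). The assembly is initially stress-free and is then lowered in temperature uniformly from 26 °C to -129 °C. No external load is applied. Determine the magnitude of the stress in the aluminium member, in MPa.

σ ≈ 43.4 MPa (tensile)

The aluminium has the larger α, so on cooling it would change length more than the bronze if both were free. The rigid plates force a common final length, so the aluminium is put into tension and the bronze into compression, with equal and opposite forces P (no external load).
Equating the net (thermal + elastic) strains gives |α₁ − α₂|·ΔT = P·[1/(A₁E₁) + 1/(A₂E₂)].
|α₁ − α₂|·ΔT = 5.2×10⁻⁶ × 155 = 0.000806.
1/(A₁E₁) + 1/(A₂E₂) = 1/(1325×106×10³) + 1/(575×69×10³) = 3.232×10⁻⁸ N⁻¹.
P = 0.000806 / 3.232×10⁻⁸ = 24930 N = 24.93 kN.
σ_{aluminium} = P/A₂ = 24930/575 = 43.36 MPa, tensile.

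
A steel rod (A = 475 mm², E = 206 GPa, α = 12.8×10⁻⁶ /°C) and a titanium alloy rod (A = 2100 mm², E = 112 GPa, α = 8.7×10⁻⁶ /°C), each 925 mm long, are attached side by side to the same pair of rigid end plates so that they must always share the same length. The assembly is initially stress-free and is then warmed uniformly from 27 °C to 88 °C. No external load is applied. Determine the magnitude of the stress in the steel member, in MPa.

The steel has the larger α, so on heating it would change length more than the titanium alloy if both were free. The rigid plates force a common final length, so the steel is put into compression and the titanium alloy into tension, with equal and opposite forces P (no external load).
Compatibility of the two members (thermal + elastic change equal): (α₁ − α₂)ΔT = P·[1/(A₁E₁) + 1/(A₂E₂)].
|α₁ − α₂|·ΔT = 4.1×10⁻⁶ × 61 = 0.0002501.
1/(A₁E₁) + 1/(A₂E₂) = 1/(475×206×10³) + 1/(2100×112×10³) = 1.447×10⁻⁸ N⁻¹.
So P = 0.0002501 / 1.447×10⁻⁸ = 17.28 kN.
σ_{steel} = P/A₁ = 17280/475 = 36.38 MPa, compressive.

σ ≈ 36.4 MPa (compressive)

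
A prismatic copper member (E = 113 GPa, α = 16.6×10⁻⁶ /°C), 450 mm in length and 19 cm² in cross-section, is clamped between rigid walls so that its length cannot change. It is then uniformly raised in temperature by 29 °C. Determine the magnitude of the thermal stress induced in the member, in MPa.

The supports are rigid, so the total axial strain is zero. The restrained thermal strain is ε = αΔT = 16.6×10⁻⁶ × 29 = 481.4×10⁻⁶.
Hence σ = E·αΔT = 113×10³ × 481.4×10⁻⁶ = 54.4 MPa, compressive.

σ ≈ 54.4 MPa (compressive)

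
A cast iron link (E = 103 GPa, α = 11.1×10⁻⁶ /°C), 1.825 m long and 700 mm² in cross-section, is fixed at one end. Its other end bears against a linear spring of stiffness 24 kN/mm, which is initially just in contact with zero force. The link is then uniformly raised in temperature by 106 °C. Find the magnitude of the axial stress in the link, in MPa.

σ ≈ 45.8 MPa (compressive)

The unrestrained thermal change is αΔT L = 11.1×10⁻⁶ × 106 × 1825 = 2.147 mm.
With a force P in the spring, the elastic change of the link is PL/(AE) and that of the spring is P/k; compatibility requires their sum to equal δ_free.
So P = δ_free / [L/(AE) + 1/k] = 2.147 / [ 1825/(700×103×10³) + 1/(24×10³) ].
P = 2.147 / 6.698×10⁻⁵ = 32060 N.
σ = P/A = 32060/700 = 45.8 MPa.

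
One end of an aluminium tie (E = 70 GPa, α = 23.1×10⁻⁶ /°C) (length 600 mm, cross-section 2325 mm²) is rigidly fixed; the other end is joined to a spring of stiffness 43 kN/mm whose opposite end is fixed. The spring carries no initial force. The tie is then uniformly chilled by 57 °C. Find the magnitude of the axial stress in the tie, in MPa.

σ ≈ 12.6 MPa (tensile)

If the spring were absent the tie would shorten by αΔT L = 23.1×10⁻⁶ × 57 × 600 = 0.79 mm.
Let P be the tensile force in the spring. The tie extends elastically by PL/(AE) and the spring stretches by P/k; together these equal δ_free.
So P = δ_free / [L/(AE) + 1/k] = 0.79 / [ 600/(2325×70×10³) + 1/(43×10³) ].
P = 0.79 / 2.694×10⁻⁵ = 29320 N.
σ = P/A = 29320/2325 = 12.61 MPa.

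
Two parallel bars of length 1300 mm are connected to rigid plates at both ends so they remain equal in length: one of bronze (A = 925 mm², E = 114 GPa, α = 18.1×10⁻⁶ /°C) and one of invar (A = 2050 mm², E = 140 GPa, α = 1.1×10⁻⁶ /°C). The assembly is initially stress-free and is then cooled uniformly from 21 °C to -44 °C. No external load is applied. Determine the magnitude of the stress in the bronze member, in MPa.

Both members must finish at the same length. With the larger α, the bronze tends to over-contract; the plates restrain it, putting the bronze in tension and the invar in compression. With no external load the two internal forces are equal and opposite, magnitude P.
Compatibility of the two members (thermal + elastic change equal): (α₁ − α₂)ΔT = P·[1/(A₁E₁) + 1/(A₂E₂)].
|α₁ − α₂|·ΔT = 17×10⁻⁶ × 65 = 0.001105.
1/(A₁E₁) + 1/(A₂E₂) = 1/(925×114×10³) + 1/(2050×140×10³) = 1.297×10⁻⁸ N⁻¹.
P = 0.001105 / 1.297×10⁻⁸ = 85210 N = 85.21 kN.
σ_{bronze} = P/A₁ = 85210/925 = 92.12 MPa, tensile.

σ ≈ 92.1 MPa (tensile)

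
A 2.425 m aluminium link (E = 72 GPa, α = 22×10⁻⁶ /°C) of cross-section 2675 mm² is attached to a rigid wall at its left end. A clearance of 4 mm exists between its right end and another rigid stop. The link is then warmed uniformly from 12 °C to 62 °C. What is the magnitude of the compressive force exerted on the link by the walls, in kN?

Unrestrained expansion: δ_free = αΔT L = 22×10⁻⁶ × 50 × 2425 = 2.667 mm.
This is smaller than the 4 mm clearance, so the link expands freely without reaching the stop — the stress is zero.

P ≈ 0 kN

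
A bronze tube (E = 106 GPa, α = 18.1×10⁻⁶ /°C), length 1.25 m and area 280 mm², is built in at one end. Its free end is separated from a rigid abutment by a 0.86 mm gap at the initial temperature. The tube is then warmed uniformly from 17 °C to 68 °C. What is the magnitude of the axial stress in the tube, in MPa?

σ ≈ 24.9 MPa (compressive)

Unrestrained expansion: δ_free = αΔT L = 18.1×10⁻⁶ × 51 × 1250 = 1.154 mm.
The gap closes (δ_free > 0.86 mm) and the wall then resists a further 1.154 − 0.86 = 0.2939 mm of expansion.
So σ = E(δ_free − g)/L = 106×10³ × 0.2939/1250 = 24.92 MPa.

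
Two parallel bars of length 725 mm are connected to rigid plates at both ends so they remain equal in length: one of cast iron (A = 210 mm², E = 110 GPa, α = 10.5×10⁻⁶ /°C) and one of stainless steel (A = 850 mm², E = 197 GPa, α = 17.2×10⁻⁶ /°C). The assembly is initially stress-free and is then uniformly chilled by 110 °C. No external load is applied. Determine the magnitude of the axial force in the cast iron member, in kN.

P ≈ 15 kN (compressive in the cast iron)

Both members must finish at the same length. With the larger α, the stainless steel tends to over-contract; the plates restrain it, putting the stainless steel in tension and the cast iron in compression. With no external load the two internal forces are equal and opposite, magnitude P.
Setting the final lengths equal and cancelling L: (α₁ − α₂)ΔT = P/(A₁E₁) + P/(A₂E₂).
|α₁ − α₂|·ΔT = 6.7×10⁻⁶ × 110 = 0.000737.
1/(A₁E₁) + 1/(A₂E₂) = 1/(210×110×10³) + 1/(850×197×10³) = 4.926×10⁻⁸ N⁻¹.
P = 0.000737 / 4.926×10⁻⁸ = 14960 N = 14.96 kN.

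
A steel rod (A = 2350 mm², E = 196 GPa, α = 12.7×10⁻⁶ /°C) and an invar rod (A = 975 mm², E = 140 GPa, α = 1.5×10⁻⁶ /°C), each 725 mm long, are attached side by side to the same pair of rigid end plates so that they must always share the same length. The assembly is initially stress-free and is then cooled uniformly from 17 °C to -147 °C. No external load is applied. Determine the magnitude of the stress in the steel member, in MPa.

σ ≈ 82.3 MPa (tensile)

The steel has the larger α, so on cooling it would change length more than the invar if both were free. The rigid plates force a common final length, so the steel is put into tension and the invar into compression, with equal and opposite forces P (no external load).
Compatibility of the two members (thermal + elastic change equal): (α₁ − α₂)ΔT = P·[1/(A₁E₁) + 1/(A₂E₂)].
|α₁ − α₂|·ΔT = 11.2×10⁻⁶ × 164 = 0.001837.
1/(A₁E₁) + 1/(A₂E₂) = 1/(2350×196×10³) + 1/(975×140×10³) = 9.497×10⁻⁹ N⁻¹.
P = 0.001837 / 9.497×10⁻⁹ = 193400 N = 193.4 kN.
σ_{steel} = P/A₁ = 193400/2350 = 82.3 MPa, tensile.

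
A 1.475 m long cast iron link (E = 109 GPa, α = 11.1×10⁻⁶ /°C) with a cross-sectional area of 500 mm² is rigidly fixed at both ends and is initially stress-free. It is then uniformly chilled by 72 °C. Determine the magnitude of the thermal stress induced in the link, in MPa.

σ ≈ 87.1 MPa (tensile)

With length fixed, the mechanical strain must cancel the thermal strain αΔT = 11.1×10⁻⁶ × 72 = 799.2×10⁻⁶.
Hence σ = E·αΔT = 109×10³ × 799.2×10⁻⁶ = 87.11 MPa, tensile.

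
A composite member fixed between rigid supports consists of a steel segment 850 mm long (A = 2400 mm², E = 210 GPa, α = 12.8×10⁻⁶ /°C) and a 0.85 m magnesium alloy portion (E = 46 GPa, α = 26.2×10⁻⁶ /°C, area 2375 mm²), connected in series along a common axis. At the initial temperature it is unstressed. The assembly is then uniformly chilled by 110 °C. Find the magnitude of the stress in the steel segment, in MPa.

If the supports were absent, the total length change would be Σ αᵢΔT Lᵢ = 12.8×10⁻⁶×110×850 + 26.2×10⁻⁶×110×850 = 3.646 mm.
The walls prevent any net length change, so an axial force P (same in every segment) develops. Compatibility: P · Σ Lᵢ/(AᵢEᵢ) = δ_free.
Σ Lᵢ/(AᵢEᵢ) = 850/(2400×210×10³) + 850/(2375×46×10³) = 9.467×10⁻⁶ mm/N.
P = 3.646 / 9.467×10⁻⁶ = 385200 N = 385.2 kN, tensile.
σ_{steel} = P / A = 385200 / 2400 = 160.5 MPa.

σ ≈ 160 MPa (tensile)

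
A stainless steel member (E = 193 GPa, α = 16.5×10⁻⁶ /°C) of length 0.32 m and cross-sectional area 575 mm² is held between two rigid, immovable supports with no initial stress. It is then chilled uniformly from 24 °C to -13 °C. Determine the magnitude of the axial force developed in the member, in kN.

P ≈ 67.8 kN (tensile)

The ends cannot move, so σ = EαΔT = 193×10³ × 16.5×10⁻⁶ × 37 = 117.8 MPa.
Axial force P = σA = 117.8 × 575 = 67750 N = 67.75 kN, tensile.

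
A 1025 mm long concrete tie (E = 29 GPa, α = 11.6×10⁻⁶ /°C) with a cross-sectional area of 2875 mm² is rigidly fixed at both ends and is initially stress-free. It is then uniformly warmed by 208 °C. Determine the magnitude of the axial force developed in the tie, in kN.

With zero net strain, σ = E·αΔT = 29 GPa × 11.6×10⁻⁶ × 208 = 69.97 MPa.
Then P = σA = 69.97 × 2875 mm² = 201.2 kN, compressive.

P ≈ 201 kN (compressive)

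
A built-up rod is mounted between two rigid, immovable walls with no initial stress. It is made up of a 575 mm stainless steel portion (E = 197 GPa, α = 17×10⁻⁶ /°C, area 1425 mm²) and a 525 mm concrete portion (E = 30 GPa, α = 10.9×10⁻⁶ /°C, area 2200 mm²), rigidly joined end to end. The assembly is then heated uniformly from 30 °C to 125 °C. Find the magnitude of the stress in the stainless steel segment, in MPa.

σ ≈ 103 MPa (compressive)

Free thermal expansion of the whole bar: Σ αᵢΔT Lᵢ = 17×10⁻⁶×95×575 + 10.9×10⁻⁶×95×525 = 1.472 mm.
Since the ends are fixed, an axial force P builds up, equal in every segment, with P · Σ Lᵢ/(AᵢEᵢ) = δ_free.
The series flexibility is Σ Lᵢ/(AᵢEᵢ) = 575/(1425×197×10³) + 525/(2200×30×10³) = 1×10⁻⁵ mm/N.
So P = 1.472 / 1×10⁻⁵ = 147.2 kN, compressive.
σ_{stainless steel} = P / A = 147200 / 1425 = 103.3 MPa.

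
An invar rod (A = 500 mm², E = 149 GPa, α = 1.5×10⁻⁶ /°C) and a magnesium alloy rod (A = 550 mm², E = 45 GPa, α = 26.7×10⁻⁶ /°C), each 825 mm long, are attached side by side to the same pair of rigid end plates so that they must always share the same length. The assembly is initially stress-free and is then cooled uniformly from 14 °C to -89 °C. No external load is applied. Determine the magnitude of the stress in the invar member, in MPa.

σ ≈ 96.4 MPa (compressive)

The magnesium alloy has the larger α, so on cooling it would change length more than the invar if both were free. The rigid plates force a common final length, so the magnesium alloy is put into tension and the invar into compression, with equal and opposite forces P (no external load).
Equating the net (thermal + elastic) strains gives |α₁ − α₂|·ΔT = P·[1/(A₁E₁) + 1/(A₂E₂)].
|α₁ − α₂|·ΔT = 25.2×10⁻⁶ × 103 = 0.002596.
1/(A₁E₁) + 1/(A₂E₂) = 1/(500×149×10³) + 1/(550×45×10³) = 5.383×10⁻⁸ N⁻¹.
P = 0.002596 / 5.383×10⁻⁸ = 48220 N = 48.22 kN.
σ_{invar} = P/A₁ = 48220/500 = 96.44 MPa, compressive.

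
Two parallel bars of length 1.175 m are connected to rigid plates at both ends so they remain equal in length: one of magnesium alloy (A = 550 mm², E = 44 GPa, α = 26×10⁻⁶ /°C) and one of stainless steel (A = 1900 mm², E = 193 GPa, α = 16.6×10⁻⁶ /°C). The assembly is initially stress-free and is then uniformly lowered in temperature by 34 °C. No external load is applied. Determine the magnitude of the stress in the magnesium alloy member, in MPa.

σ ≈ 13.2 MPa (tensile)

The magnesium alloy has the larger α, so on cooling it would change length more than the stainless steel if both were free. The rigid plates force a common final length, so the magnesium alloy is put into tension and the stainless steel into compression, with equal and opposite forces P (no external load).
Equating the net (thermal + elastic) strains gives |α₁ − α₂|·ΔT = P·[1/(A₁E₁) + 1/(A₂E₂)].
|α₁ − α₂|·ΔT = 9.4×10⁻⁶ × 34 = 0.0003196.
1/(A₁E₁) + 1/(A₂E₂) = 1/(550×44×10³) + 1/(1900×193×10³) = 4.405×10⁻⁸ N⁻¹.
So P = 0.0003196 / 4.405×10⁻⁸ = 7.256 kN.
σ_{magnesium alloy} = P/A₁ = 7256/550 = 13.19 MPa, tensile.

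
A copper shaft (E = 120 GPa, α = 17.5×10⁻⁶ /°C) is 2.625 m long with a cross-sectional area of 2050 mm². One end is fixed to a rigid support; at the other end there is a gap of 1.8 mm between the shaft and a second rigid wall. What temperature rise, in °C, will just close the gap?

Contact occurs when the free expansion equals the gap: αΔT L = 1.8 mm.
ΔT = 1.8 / (17.5×10⁻⁶ × 2625) = 39.18 °C.

ΔT ≈ 39.2 °C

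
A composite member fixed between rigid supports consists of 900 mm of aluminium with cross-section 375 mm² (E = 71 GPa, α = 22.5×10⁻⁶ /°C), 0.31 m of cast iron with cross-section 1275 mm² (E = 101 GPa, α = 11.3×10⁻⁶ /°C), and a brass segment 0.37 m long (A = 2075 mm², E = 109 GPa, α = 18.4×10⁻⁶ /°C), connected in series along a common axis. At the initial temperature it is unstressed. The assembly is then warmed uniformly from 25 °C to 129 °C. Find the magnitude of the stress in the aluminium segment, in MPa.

With the walls removed the bar would change length by δ_free = Σ αᵢΔT Lᵢ = 22.5×10⁻⁶×104×900 + 11.3×10⁻⁶×104×310 + 18.4×10⁻⁶×104×370 = 3.178 mm.
The rigid supports impose zero overall length change; the single axial force P common to all segments must satisfy P Σ Lᵢ/(AᵢEᵢ) = δ_free.
The series flexibility is Σ Lᵢ/(AᵢEᵢ) = 900/(375×71×10³) + 310/(1275×101×10³) + 370/(2075×109×10³) = 3.785×10⁻⁵ mm/N.
So P = 3.178 / 3.785×10⁻⁵ = 83.98 kN, compressive.
σ_{aluminium} = P / A = 83980 / 375 = 223.9 MPa.

σ ≈ 224 MPa (compressive)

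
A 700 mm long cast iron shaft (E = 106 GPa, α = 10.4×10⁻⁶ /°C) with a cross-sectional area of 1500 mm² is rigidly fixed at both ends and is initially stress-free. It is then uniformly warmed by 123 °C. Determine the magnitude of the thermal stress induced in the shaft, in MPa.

σ ≈ 136 MPa (compressive)

With length fixed, the mechanical strain must cancel the thermal strain αΔT = 10.4×10⁻⁶ × 123 = 1279.2×10⁻⁶.
σ = EαΔT = 106×10³ × 10.4×10⁻⁶ × 123 = 135.6 MPa (compressive; the shaft is trying to expand).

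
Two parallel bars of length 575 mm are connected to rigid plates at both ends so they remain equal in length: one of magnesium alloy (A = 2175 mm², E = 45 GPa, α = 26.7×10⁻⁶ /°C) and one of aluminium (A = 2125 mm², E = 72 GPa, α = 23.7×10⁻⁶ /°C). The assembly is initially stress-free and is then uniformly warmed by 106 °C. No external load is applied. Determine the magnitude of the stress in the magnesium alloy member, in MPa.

σ ≈ 8.73 MPa (compressive)

Both members must finish at the same length. With the larger α, the magnesium alloy tends to over-expand; the plates restrain it, putting the magnesium alloy in compression and the aluminium in tension. With no external load the two internal forces are equal and opposite, magnitude P.
Compatibility of the two members (thermal + elastic change equal): (α₁ − α₂)ΔT = P·[1/(A₁E₁) + 1/(A₂E₂)].
|α₁ − α₂|·ΔT = 3×10⁻⁶ × 106 = 0.000318.
1/(A₁E₁) + 1/(A₂E₂) = 1/(2175×45×10³) + 1/(2125×72×10³) = 1.675×10⁻⁸ N⁻¹.
P = 0.000318 / 1.675×10⁻⁸ = 18980 N = 18.98 kN.
σ_{magnesium alloy} = P/A₁ = 18980/2175 = 8.727 MPa, compressive.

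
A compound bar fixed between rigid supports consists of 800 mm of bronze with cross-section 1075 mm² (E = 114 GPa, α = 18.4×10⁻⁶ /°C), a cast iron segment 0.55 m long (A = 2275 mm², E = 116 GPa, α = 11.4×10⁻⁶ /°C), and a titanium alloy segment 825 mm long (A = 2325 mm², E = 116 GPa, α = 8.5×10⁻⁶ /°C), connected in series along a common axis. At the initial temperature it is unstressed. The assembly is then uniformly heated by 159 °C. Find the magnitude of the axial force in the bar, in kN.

Free thermal expansion of the whole bar: Σ αᵢΔT Lᵢ = 18.4×10⁻⁶×159×800 + 11.4×10⁻⁶×159×550 + 8.5×10⁻⁶×159×825 = 4.452 mm.
The rigid supports impose zero overall length change; the single axial force P common to all segments must satisfy P Σ Lᵢ/(AᵢEᵢ) = δ_free.
Σ Lᵢ/(AᵢEᵢ) = 800/(1075×114×10³) + 550/(2275×116×10³) + 825/(2325×116×10³) = 1.167×10⁻⁵ mm/N.
Hence P = δ_free / Σ(L/AE) = 4.452/1.167×10⁻⁵ = 381.5 kN (compressive).

P ≈ 381 kN (compressive)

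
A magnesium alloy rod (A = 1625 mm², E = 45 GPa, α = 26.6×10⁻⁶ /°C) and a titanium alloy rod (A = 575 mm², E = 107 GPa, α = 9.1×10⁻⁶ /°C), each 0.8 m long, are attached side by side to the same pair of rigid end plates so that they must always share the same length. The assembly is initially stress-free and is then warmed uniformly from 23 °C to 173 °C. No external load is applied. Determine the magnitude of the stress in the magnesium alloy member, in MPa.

σ ≈ 54 MPa (compressive)

Equilibrium of a rigid end plate with no external load gives equal and opposite internal forces ±P in the two members. Since α_{magnesium alloy} > α_{titanium alloy}, heating drives the magnesium alloy into compression and the titanium alloy into tension.
Equating the net (thermal + elastic) strains gives |α₁ − α₂|·ΔT = P·[1/(A₁E₁) + 1/(A₂E₂)].
|α₁ − α₂|·ΔT = 17.5×10⁻⁶ × 150 = 0.002625.
1/(A₁E₁) + 1/(A₂E₂) = 1/(1625×45×10³) + 1/(575×107×10³) = 2.993×10⁻⁸ N⁻¹.
So P = 0.002625 / 2.993×10⁻⁸ = 87.71 kN.
σ_{magnesium alloy} = P/A₁ = 87710/1625 = 53.97 MPa, compressive.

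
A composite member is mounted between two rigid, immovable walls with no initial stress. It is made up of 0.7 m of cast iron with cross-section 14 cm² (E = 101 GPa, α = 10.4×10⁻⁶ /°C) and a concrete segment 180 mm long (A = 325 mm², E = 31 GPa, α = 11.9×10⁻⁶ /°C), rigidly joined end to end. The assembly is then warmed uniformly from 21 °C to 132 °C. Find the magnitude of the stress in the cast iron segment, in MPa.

σ ≈ 32.7 MPa (compressive)

With the walls removed the bar would change length by δ_free = Σ αᵢΔT Lᵢ = 10.4×10⁻⁶×111×700 + 11.9×10⁻⁶×111×180 = 1.046 mm.
The rigid supports impose zero overall length change; the single axial force P common to all segments must satisfy P Σ Lᵢ/(AᵢEᵢ) = δ_free.
Σ Lᵢ/(AᵢEᵢ) = 700/(1400×101×10³) + 180/(325×31×10³) = 2.282×10⁻⁵ mm/N.
So P = 1.046 / 2.282×10⁻⁵ = 45.84 kN, compressive.
σ_{cast iron} = P / A = 45840 / 1400 = 32.74 MPa.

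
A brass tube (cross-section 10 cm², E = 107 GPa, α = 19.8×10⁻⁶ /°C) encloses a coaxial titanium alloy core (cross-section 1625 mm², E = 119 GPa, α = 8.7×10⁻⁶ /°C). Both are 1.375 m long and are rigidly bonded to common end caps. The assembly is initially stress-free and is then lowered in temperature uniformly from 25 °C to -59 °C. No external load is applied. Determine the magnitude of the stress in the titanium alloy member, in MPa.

σ ≈ 39.5 MPa (compressive)

Both members must finish at the same length. With the larger α, the brass tends to over-contract; the plates restrain it, putting the brass in tension and the titanium alloy in compression. With no external load the two internal forces are equal and opposite, magnitude P.
Compatibility of the two members (thermal + elastic change equal): (α₁ − α₂)ΔT = P·[1/(A₁E₁) + 1/(A₂E₂)].
|α₁ − α₂|·ΔT = 11.1×10⁻⁶ × 84 = 0.0009324.
1/(A₁E₁) + 1/(A₂E₂) = 1/(1000×107×10³) + 1/(1625×119×10³) = 1.452×10⁻⁸ N⁻¹.
So P = 0.0009324 / 1.452×10⁻⁸ = 64.23 kN.
σ_{titanium alloy} = P/A₂ = 64230/1625 = 39.52 MPa, compressive.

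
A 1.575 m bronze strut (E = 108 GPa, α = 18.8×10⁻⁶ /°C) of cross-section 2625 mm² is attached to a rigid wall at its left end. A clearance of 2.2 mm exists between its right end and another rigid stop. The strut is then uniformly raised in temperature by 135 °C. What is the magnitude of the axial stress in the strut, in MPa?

Unrestrained expansion: δ_free = αΔT L = 18.8×10⁻⁶ × 135 × 1575 = 3.997 mm.
After closing the 2.2 mm clearance, 3.997 − 2.2 = 1.797 mm of expansion remains to be suppressed by the wall.
So σ = E(δ_free − g)/L = 108×10³ × 1.797/1575 = 123.2 MPa.

σ ≈ 123 MPa (compressive)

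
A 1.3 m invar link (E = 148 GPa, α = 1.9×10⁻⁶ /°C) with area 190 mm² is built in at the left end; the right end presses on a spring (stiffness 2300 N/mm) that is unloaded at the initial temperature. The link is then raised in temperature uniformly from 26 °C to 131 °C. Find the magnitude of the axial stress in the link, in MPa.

σ ≈ 2.84 MPa (compressive)

The unrestrained thermal change is αΔT L = 1.9×10⁻⁶ × 105 × 1300 = 0.2593 mm.
With a force P in the spring, the elastic change of the link is PL/(AE) and that of the spring is P/k; compatibility requires their sum to equal δ_free.
So P = δ_free / [L/(AE) + 1/k] = 0.2593 / [ 1300/(190×148×10³) + 1/(2300) ].
P = 0.2593 / 0.000481 = 539.2 N.
σ = P/A = 539.2/190 = 2.838 MPa.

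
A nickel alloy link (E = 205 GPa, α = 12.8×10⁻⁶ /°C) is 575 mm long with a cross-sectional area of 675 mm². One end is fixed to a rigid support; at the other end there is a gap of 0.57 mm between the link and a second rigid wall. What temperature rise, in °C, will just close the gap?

The gap closes when αΔT L = 0.57 mm, since the link is still unstressed at that instant.
So ΔT = g/(αL) = 0.57/(12.8×10⁻⁶ × 575) = 77.45 °C.

ΔT ≈ 77.4 °C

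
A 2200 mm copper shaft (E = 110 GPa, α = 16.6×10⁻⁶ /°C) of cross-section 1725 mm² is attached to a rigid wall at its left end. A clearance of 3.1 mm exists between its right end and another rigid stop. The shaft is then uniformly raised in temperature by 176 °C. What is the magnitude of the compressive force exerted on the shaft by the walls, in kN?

If the wall were absent the shaft would grow by αΔT L = 16.6×10⁻⁶ × 176 × 2200 = 6.428 mm.
After closing the 3.1 mm clearance, 6.428 − 3.1 = 3.328 mm of expansion remains to be suppressed by the wall.
That suppressed elongation corresponds to σ = E·Δ/L = 110×10³ × 3.328/2200 = 166.4 MPa.
P = σA = 166.4 × 1725 = 287 kN.

P ≈ 287 kN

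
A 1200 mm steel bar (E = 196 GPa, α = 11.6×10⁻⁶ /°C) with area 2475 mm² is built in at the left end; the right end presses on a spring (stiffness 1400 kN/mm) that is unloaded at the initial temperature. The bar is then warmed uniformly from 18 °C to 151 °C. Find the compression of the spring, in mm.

The unrestrained thermal change is αΔT L = 11.6×10⁻⁶ × 133 × 1200 = 1.851 mm.
Let P be the compressive force at the spring. The bar shortens elastically by PL/(AE) and the spring compresses by P/k; together these equal δ_free.
P [ L/(AE) + 1/k ] = δ_free → P [ 1200/(2475×196×10³) + 1/(1400×10³) ] = 1.851.
P = 1.851 / 3.188×10⁻⁶ = 580700 N.
Spring compression = P/k = 580700/(1400×10³) = 0.4148 mm.

δ ≈ 0.415 mm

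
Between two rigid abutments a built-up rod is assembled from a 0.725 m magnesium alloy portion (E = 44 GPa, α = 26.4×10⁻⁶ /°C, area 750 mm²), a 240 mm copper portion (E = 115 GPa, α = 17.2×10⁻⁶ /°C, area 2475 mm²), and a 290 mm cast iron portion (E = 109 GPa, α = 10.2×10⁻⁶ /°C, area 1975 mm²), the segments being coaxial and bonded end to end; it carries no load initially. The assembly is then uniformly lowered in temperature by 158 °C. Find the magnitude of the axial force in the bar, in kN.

P ≈ 172 kN (tensile)

If the supports were absent, the total length change would be Σ αᵢΔT Lᵢ = 26.4×10⁻⁶×158×725 + 17.2×10⁻⁶×158×240 + 10.2×10⁻⁶×158×290 = 4.144 mm.
Since the ends are fixed, an axial force P builds up, equal in every segment, with P · Σ Lᵢ/(AᵢEᵢ) = δ_free.
The series flexibility is Σ Lᵢ/(AᵢEᵢ) = 725/(750×44×10³) + 240/(2475×115×10³) + 290/(1975×109×10³) = 2.416×10⁻⁵ mm/N.
P = 4.144 / 2.416×10⁻⁵ = 171500 N = 171.5 kN, tensile.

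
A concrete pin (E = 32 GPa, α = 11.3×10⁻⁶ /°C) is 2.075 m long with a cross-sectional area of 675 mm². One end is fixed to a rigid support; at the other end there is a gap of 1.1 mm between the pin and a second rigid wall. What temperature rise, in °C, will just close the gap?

ΔT ≈ 46.9 °C

Contact occurs when the free expansion equals the gap: αΔT L = 1.1 mm.
So ΔT = g/(αL) = 1.1/(11.3×10⁻⁶ × 2075) = 46.91 °C.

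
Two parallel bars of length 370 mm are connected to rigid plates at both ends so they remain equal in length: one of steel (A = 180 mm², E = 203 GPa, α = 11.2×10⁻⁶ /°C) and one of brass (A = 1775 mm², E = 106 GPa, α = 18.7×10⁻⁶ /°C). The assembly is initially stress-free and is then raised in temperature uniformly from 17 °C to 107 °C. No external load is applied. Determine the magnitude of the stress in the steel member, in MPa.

Equilibrium of a rigid end plate with no external load gives equal and opposite internal forces ±P in the two members. Since α_{brass} > α_{steel}, heating drives the brass into compression and the steel into tension.
Setting the final lengths equal and cancelling L: (α₁ − α₂)ΔT = P/(A₁E₁) + P/(A₂E₂).
|α₁ − α₂|·ΔT = 7.5×10⁻⁶ × 90 = 0.000675.
1/(A₁E₁) + 1/(A₂E₂) = 1/(180×203×10³) + 1/(1775×106×10³) = 3.268×10⁻⁸ N⁻¹.
So P = 0.000675 / 3.268×10⁻⁸ = 20.65 kN.
σ_{steel} = P/A₁ = 20650/180 = 114.7 MPa, tensile.

σ ≈ 115 MPa (tensile)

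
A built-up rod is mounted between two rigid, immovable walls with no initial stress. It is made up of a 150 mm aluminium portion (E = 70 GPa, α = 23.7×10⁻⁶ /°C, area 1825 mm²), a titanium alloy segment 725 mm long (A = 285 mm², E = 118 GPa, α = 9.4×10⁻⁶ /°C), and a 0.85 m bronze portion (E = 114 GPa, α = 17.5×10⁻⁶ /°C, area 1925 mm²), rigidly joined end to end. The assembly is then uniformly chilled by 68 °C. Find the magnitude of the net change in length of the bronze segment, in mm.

With the walls removed the bar would change length by δ_free = Σ αᵢΔT Lᵢ = 23.7×10⁻⁶×68×150 + 9.4×10⁻⁶×68×725 + 17.5×10⁻⁶×68×850 = 1.717 mm.
The walls prevent any net length change, so an axial force P (same in every segment) develops. Compatibility: P · Σ Lᵢ/(AᵢEᵢ) = δ_free.
Σ Lᵢ/(AᵢEᵢ) = 150/(1825×70×10³) + 725/(285×118×10³) + 850/(1925×114×10³) = 2.661×10⁻⁵ mm/N.
Hence P = δ_free / Σ(L/AE) = 1.717/2.661×10⁻⁵ = 64.52 kN (tensile).
For the bronze segment, free thermal change = 17.5×10⁻⁶×68×850 = 1.011 mm and elastic change from P = 64520×850/(1925×114×10³) = 0.2499 mm; these oppose, so the net change is 0.762 mm (segment shortens).

|ΔL| ≈ 0.762 mm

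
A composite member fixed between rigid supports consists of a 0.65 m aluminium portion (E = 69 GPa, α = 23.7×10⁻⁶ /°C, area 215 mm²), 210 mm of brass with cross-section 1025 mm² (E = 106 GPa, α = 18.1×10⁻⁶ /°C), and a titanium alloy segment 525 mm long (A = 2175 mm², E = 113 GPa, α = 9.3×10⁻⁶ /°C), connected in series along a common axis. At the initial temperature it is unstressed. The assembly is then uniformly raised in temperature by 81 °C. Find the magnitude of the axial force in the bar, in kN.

With the walls removed the bar would change length by δ_free = Σ αᵢΔT Lᵢ = 23.7×10⁻⁶×81×650 + 18.1×10⁻⁶×81×210 + 9.3×10⁻⁶×81×525 = 1.951 mm.
Since the ends are fixed, an axial force P builds up, equal in every segment, with P · Σ Lᵢ/(AᵢEᵢ) = δ_free.
The series flexibility is Σ Lᵢ/(AᵢEᵢ) = 650/(215×69×10³) + 210/(1025×106×10³) + 525/(2175×113×10³) = 4.788×10⁻⁵ mm/N.
So P = 1.951 / 4.788×10⁻⁵ = 40.75 kN, compressive.

P ≈ 40.7 kN (compressive)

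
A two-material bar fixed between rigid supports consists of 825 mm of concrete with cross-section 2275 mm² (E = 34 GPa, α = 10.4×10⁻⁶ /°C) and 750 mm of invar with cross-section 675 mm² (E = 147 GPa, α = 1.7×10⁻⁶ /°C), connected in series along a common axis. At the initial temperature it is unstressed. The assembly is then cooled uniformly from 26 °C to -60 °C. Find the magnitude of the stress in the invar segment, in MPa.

σ ≈ 68.9 MPa (tensile)

If the supports were absent, the total length change would be Σ αᵢΔT Lᵢ = 10.4×10⁻⁶×86×825 + 1.7×10⁻⁶×86×750 = 0.8475 mm.
The rigid supports impose zero overall length change; the single axial force P common to all segments must satisfy P Σ Lᵢ/(AᵢEᵢ) = δ_free.
The series flexibility is Σ Lᵢ/(AᵢEᵢ) = 825/(2275×34×10³) + 750/(675×147×10³) = 1.822×10⁻⁵ mm/N.
So P = 0.8475 / 1.822×10⁻⁵ = 46.51 kN, tensile.
σ_{invar} = P / A = 46510 / 675 = 68.9 MPa.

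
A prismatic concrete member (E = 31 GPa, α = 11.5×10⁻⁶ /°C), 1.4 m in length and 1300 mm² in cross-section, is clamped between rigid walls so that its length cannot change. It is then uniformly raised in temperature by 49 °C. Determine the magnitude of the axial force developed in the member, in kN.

P ≈ 22.7 kN (compressive)

With zero net strain, σ = E·αΔT = 31 GPa × 11.5×10⁻⁶ × 49 = 17.47 MPa.
P = AEαΔT = 1300 × 31×10³ × 11.5×10⁻⁶ × 49 = 22.71 kN (compressive).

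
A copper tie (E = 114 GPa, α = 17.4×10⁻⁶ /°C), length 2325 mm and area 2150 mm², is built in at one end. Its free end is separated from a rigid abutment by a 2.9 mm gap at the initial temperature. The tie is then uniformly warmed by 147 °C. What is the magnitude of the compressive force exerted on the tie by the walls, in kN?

Unrestrained expansion: δ_free = αΔT L = 17.4×10⁻⁶ × 147 × 2325 = 5.947 mm.
This exceeds the 2.9 mm gap, so the wall pushes back. The portion of expansion that must be recovered elastically is δ_free − gap = 5.947 − 2.9 = 3.047 mm.
So σ = E(δ_free − g)/L = 114×10³ × 3.047/2325 = 149.4 MPa.
Force on the wall = σA = 149.4 × 2150 mm² = 321.2 kN.

P ≈ 321 kN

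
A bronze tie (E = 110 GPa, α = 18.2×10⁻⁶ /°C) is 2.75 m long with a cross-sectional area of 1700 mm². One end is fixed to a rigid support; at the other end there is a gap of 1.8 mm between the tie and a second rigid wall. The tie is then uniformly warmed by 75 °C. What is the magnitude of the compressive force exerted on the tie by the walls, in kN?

Unrestrained expansion: δ_free = αΔT L = 18.2×10⁻⁶ × 75 × 2750 = 3.754 mm.
The gap closes (δ_free > 1.8 mm) and the wall then resists a further 3.754 − 1.8 = 1.954 mm of expansion.
That suppressed elongation corresponds to σ = E·Δ/L = 110×10³ × 1.954/2750 = 78.15 MPa.
P = σA = 78.15 × 1700 = 132.9 kN.

P ≈ 133 kN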